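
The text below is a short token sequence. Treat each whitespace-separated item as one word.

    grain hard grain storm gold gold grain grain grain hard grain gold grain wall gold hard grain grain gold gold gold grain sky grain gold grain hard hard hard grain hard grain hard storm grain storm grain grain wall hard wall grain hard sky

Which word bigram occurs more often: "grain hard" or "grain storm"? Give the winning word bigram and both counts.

"grain hard": 6 occurrences
"grain storm": 2 occurrences

"grain hard" (6 vs 2)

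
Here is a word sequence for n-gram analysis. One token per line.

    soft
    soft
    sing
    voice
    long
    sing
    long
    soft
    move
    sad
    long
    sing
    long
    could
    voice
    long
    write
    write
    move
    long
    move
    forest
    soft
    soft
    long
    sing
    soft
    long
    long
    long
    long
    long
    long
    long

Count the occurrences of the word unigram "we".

0

Scanning the 34 tokens for "we":
  (none found)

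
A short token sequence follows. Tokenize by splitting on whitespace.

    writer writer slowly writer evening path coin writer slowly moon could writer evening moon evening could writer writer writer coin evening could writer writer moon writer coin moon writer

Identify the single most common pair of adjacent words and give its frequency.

"writer writer", 4 times

Bigram frequencies (highest first):
  writer writer: 4
  could writer: 3
  writer slowly: 2
  writer evening: 2
  evening could: 2
  writer coin: 2
  … (12 more, each ≤ 2)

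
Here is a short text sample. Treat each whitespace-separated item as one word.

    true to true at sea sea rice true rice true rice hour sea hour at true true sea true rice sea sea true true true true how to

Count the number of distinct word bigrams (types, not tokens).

19

28 tokens → 27 bigram windows in total.
Repeated bigrams (each contributes count−1 duplicates):
  true true: 4
  true rice: 3
  rice true: 2
  sea sea: 2
  sea true: 2
8 duplicate windows → 27 − 8 = 19 distinct.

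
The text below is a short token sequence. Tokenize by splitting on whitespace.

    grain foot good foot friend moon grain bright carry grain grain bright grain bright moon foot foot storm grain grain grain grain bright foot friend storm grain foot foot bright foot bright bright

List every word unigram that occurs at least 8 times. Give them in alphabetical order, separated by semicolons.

foot; grain

Unigram counts meeting the condition (at least 8 times):
  foot: 8
  grain: 10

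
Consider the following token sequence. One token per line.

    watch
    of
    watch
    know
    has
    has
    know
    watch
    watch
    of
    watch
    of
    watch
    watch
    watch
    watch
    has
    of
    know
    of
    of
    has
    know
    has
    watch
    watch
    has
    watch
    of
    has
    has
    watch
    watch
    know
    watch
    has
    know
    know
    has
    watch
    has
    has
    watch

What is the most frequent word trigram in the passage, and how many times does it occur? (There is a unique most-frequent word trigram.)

"watch of watch", 3 times

Trigram frequencies (highest first):
  watch of watch: 3
  watch watch watch: 2
  watch watch has: 2
  know has watch: 2
  has watch watch: 2
  has has watch: 2
  … (28 more, each ≤ 1)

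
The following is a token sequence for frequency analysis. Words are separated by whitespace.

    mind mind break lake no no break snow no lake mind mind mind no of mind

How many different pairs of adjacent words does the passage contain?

13

16 tokens → 15 bigram windows in total.
Repeated bigrams (each contributes count−1 duplicates):
  mind mind: 3
2 duplicate windows → 15 − 2 = 13 distinct.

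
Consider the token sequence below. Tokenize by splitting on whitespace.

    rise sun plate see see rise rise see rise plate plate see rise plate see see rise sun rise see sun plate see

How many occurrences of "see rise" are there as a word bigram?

Scanning the 22 overlapping bigram windows for "see rise":
  position 5–6: see rise
  position 8–9: see rise
  position 12–13: see rise
  position 16–17: see rise

4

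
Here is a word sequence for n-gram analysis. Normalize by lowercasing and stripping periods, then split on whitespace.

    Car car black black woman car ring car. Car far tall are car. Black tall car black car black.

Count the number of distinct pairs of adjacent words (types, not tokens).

14

19 tokens → 18 bigram windows in total.
Repeated bigrams (each contributes count−1 duplicates):
  car black: 4
  car car: 2
4 duplicate windows → 18 − 4 = 14 distinct.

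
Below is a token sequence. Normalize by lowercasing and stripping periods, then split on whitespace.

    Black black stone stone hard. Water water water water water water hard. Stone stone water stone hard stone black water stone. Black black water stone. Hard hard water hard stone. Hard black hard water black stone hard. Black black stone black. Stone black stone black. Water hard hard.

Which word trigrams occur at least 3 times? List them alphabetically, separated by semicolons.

black stone black; water water water

Trigram counts meeting the condition (at least 3 times):
  black stone black: 3
  water water water: 4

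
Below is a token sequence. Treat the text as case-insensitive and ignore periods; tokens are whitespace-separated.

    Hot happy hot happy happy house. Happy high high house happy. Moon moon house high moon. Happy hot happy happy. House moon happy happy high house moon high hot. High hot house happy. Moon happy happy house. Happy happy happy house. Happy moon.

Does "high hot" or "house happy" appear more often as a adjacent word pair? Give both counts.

"house happy" (5 vs 2)

"high hot": 2 occurrences
"house happy": 5 occurrences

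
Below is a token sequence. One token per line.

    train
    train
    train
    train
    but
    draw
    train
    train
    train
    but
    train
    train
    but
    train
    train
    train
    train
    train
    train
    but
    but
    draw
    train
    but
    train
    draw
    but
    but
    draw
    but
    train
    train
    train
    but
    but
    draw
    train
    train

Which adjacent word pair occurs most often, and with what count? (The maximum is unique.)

"train train", 14 times

Bigram frequencies (highest first):
  train train: 14
  train but: 6
  but draw: 4
  but train: 4
  draw train: 3
  but but: 3
  … (2 more, each ≤ 2)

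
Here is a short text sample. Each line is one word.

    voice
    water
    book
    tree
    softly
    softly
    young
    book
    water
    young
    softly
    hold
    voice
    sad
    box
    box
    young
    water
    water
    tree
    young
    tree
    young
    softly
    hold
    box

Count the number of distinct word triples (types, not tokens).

23

26 tokens → 24 trigram windows in total.
Repeated trigrams (each contributes count−1 duplicates):
  young softly hold: 2
1 duplicate windows → 24 − 1 = 23 distinct.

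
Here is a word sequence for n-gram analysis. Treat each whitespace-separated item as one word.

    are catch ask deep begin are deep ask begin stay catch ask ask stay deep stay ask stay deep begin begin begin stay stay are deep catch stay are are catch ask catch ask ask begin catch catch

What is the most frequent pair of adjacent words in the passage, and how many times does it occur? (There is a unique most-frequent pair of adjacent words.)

"catch ask", 4 times

Bigram frequencies (highest first):
  catch ask: 4
  are catch: 2
  deep begin: 2
  are deep: 2
  ask begin: 2
  begin stay: 2
  … (18 more, each ≤ 2)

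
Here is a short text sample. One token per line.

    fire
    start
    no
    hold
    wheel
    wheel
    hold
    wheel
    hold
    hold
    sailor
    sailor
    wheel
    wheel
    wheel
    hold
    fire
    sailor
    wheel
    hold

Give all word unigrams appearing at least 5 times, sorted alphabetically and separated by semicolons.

hold; wheel

Unigram counts meeting the condition (at least 5 times):
  hold: 6
  wheel: 7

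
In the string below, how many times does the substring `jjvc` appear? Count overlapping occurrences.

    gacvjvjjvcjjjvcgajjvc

3

Sliding a length-4 window over the 21 characters (18 positions):
  position 7–10: jjvc
  position 12–15: jjvc
  position 18–21: jjvc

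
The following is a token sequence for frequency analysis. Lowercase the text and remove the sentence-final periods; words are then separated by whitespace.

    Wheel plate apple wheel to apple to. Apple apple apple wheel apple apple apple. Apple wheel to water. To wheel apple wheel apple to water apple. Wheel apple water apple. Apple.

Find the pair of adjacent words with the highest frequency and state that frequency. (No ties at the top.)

Bigram frequencies (highest first):
  apple apple: 6
  apple wheel: 5
  wheel apple: 4
  wheel to: 2
  to apple: 2
  apple to: 2
  … (7 more, each ≤ 2)

"apple apple", 6 times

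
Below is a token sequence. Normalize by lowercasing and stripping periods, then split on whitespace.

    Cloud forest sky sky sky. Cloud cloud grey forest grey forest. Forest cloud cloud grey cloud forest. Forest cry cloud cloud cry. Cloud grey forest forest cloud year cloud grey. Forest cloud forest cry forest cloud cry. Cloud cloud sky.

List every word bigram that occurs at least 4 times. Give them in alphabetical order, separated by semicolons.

Bigram counts meeting the condition (at least 4 times):
  cloud cloud: 4
  cloud grey: 4
  forest cloud: 4
  grey forest: 4

cloud cloud; cloud grey; forest cloud; grey forest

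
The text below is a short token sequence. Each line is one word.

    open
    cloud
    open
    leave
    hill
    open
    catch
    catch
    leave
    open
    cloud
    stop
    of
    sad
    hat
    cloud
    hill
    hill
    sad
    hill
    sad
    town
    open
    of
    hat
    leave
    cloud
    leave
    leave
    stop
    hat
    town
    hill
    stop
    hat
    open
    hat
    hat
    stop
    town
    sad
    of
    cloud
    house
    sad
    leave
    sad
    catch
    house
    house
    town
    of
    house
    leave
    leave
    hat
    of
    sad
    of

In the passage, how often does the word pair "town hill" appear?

Scanning the 58 overlapping bigram windows for "town hill":
  position 32–33: town hill

1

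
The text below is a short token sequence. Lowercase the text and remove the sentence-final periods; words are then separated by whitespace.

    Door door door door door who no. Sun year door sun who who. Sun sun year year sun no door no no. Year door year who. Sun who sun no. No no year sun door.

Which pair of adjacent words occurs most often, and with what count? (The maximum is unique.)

"door door", 4 times

Bigram frequencies (highest first):
  door door: 4
  who sun: 3
  no no: 3
  sun year: 2
  year door: 2
  sun who: 2
  … (15 more, each ≤ 2)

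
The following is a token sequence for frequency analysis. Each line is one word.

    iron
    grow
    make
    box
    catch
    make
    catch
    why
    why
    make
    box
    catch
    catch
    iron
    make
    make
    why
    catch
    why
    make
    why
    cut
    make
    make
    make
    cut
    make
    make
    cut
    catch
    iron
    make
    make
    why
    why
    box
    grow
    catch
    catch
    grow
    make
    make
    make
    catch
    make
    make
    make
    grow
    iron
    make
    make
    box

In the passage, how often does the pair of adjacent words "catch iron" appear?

Scanning the 51 overlapping bigram windows for "catch iron":
  position 13–14: catch iron
  position 30–31: catch iron

2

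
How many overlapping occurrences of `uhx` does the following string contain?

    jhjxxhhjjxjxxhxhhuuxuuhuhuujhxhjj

Sliding a length-3 window over the 33 characters (31 positions):
  (no match at any position)

0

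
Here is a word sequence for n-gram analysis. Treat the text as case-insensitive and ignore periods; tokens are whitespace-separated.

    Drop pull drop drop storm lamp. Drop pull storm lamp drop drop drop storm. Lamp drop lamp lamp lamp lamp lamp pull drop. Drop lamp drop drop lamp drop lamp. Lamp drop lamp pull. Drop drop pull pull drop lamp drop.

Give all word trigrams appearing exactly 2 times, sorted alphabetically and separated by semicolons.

Trigram counts meeting the condition (exactly 2 times):
  drop drop lamp: 2
  drop drop storm: 2
  drop lamp lamp: 2
  drop storm lamp: 2
  lamp drop drop: 2
  lamp pull drop: 2

drop drop lamp; drop drop storm; drop lamp lamp; drop storm lamp; lamp drop drop; lamp pull drop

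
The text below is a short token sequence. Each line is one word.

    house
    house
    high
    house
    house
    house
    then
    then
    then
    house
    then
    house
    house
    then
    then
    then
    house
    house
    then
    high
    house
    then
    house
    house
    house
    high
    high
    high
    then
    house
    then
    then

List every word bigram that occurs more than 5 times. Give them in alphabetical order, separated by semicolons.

house house; house then

Bigram counts meeting the condition (more than 5 times):
  house house: 7
  house then: 6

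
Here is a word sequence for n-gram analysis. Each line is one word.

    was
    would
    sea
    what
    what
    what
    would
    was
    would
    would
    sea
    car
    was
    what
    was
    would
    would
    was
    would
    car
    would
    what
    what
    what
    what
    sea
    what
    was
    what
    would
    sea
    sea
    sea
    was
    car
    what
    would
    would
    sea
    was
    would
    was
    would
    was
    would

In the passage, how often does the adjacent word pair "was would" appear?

7

Scanning the 44 overlapping bigram windows for "was would":
  position 1–2: was would
  position 8–9: was would
  position 15–16: was would
  position 18–19: was would
  position 40–41: was would
  position 42–43: was would
  position 44–45: was would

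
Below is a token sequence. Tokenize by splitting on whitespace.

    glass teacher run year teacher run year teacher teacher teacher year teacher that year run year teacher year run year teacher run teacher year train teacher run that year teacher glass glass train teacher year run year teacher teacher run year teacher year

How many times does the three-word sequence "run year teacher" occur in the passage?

Scanning the 41 overlapping trigram windows for "run year teacher":
  position 3–5: run year teacher
  position 6–8: run year teacher
  position 15–17: run year teacher
  position 19–21: run year teacher
  position 36–38: run year teacher
  position 40–42: run year teacher

6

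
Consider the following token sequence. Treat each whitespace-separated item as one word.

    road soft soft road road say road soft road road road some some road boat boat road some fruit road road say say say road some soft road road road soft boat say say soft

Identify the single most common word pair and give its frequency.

"road road", 6 times

Bigram frequencies (highest first):
  road road: 6
  road soft: 3
  soft road: 3
  road some: 3
  say say: 3
  road say: 2
  … (13 more, each ≤ 2)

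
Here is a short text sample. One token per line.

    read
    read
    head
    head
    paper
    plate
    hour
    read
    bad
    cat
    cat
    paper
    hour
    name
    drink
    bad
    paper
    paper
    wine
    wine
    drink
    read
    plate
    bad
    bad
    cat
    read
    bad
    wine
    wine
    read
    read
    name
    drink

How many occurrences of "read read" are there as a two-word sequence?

Scanning the 33 overlapping bigram windows for "read read":
  position 1–2: read read
  position 31–32: read read

2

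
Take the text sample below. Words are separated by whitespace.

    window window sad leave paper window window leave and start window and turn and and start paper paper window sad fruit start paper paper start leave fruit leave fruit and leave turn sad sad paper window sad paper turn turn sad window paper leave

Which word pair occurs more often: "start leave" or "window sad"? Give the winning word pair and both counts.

"start leave": 1 occurrence
"window sad": 3 occurrences

"window sad" (3 vs 1)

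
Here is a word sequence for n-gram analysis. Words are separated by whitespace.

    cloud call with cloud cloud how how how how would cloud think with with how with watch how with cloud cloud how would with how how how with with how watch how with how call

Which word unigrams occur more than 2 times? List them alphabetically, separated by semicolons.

Unigram counts meeting the condition (more than 2 times):
  cloud: 6
  how: 13
  with: 9

cloud; how; with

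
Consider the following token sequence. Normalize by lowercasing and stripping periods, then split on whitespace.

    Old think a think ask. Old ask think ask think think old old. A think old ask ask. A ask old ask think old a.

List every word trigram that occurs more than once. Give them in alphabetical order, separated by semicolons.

ask old ask; old ask think

Trigram counts meeting the condition (more than once):
  ask old ask: 2
  old ask think: 2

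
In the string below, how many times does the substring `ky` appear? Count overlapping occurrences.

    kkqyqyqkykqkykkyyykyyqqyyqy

4

Sliding a length-2 window over the 27 characters (26 positions):
  position 8–9: ky
  position 12–13: ky
  position 15–16: ky
  position 19–20: ky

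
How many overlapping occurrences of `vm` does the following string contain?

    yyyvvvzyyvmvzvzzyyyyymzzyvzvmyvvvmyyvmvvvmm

5

Sliding a length-2 window over the 43 characters (42 positions):
  position 10–11: vm
  position 28–29: vm
  position 33–34: vm
  position 37–38: vm
  position 41–42: vm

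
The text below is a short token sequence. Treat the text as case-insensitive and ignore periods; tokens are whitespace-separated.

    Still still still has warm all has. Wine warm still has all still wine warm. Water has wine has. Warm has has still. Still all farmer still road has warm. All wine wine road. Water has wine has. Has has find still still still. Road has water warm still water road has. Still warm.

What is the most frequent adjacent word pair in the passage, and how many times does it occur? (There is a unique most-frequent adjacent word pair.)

Bigram frequencies (highest first):
  still still: 5
  has warm: 3
  has wine: 3
  has has: 3
  road has: 3
  still has: 2
  … (27 more, each ≤ 2)

"still still", 5 times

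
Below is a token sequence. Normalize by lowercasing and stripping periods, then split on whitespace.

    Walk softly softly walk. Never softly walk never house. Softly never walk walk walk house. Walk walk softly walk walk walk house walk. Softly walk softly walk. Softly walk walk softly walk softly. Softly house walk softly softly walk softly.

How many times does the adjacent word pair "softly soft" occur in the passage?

Scanning the 39 overlapping bigram windows for "softly soft":
  (none found)

0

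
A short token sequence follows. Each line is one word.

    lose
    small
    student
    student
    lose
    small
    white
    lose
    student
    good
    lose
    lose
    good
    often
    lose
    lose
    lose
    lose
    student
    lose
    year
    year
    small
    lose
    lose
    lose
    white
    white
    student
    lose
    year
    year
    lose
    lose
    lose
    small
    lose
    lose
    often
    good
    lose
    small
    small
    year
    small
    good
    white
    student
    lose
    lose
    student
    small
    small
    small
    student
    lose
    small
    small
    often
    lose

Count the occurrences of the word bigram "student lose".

Scanning the 59 overlapping bigram windows for "student lose":
  position 4–5: student lose
  position 19–20: student lose
  position 29–30: student lose
  position 48–49: student lose
  position 55–56: student lose

5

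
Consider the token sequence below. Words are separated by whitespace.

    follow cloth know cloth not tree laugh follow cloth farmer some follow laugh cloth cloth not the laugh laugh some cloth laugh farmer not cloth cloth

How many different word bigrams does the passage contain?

26 tokens → 25 bigram windows in total.
Repeated bigrams (each contributes count−1 duplicates):
  cloth cloth: 2
  cloth not: 2
  follow cloth: 2
3 duplicate windows → 25 − 3 = 22 distinct.

22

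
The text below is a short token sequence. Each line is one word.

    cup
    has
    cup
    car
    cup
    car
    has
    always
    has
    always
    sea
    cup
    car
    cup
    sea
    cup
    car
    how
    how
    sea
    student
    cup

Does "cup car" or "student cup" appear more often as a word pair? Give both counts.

"cup car" (4 vs 1)

"cup car": 4 occurrences
"student cup": 1 occurrence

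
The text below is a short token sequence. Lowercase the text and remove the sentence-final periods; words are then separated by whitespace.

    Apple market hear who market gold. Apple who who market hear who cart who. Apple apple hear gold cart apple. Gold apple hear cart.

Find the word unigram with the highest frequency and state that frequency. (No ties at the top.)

"apple", 6 times

Unigram frequencies (highest first):
  apple: 6
  who: 5
  hear: 4
  market: 3
  gold: 3
  cart: 3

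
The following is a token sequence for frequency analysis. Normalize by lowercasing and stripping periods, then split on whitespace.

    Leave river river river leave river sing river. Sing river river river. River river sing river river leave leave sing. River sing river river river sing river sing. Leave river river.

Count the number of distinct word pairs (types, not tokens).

8

31 tokens → 30 bigram windows in total.
Repeated bigrams (each contributes count−1 duplicates):
  river river: 10
  river sing: 6
  sing river: 6
  leave river: 3
  river leave: 2
22 duplicate windows → 30 − 22 = 8 distinct.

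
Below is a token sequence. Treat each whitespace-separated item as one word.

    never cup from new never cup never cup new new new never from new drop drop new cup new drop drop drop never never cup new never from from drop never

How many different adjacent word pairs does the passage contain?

16

31 tokens → 30 bigram windows in total.
Repeated bigrams (each contributes count−1 duplicates):
  never cup: 4
  cup new: 3
  drop drop: 3
  new never: 3
  drop never: 2
  from new: 2
  never from: 2
  new drop: 2
  … (1 more repeated)
14 duplicate windows → 30 − 14 = 16 distinct.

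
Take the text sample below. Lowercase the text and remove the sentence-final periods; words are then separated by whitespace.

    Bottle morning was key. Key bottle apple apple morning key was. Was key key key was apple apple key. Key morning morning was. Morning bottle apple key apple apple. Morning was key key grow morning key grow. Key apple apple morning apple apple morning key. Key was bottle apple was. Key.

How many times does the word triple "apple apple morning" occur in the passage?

4

Scanning the 49 overlapping trigram windows for "apple apple morning":
  position 7–9: apple apple morning
  position 28–30: apple apple morning
  position 39–41: apple apple morning
  position 42–44: apple apple morning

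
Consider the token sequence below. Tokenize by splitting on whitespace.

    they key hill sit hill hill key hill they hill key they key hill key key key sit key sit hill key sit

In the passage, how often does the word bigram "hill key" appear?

Scanning the 22 overlapping bigram windows for "hill key":
  position 6–7: hill key
  position 10–11: hill key
  position 14–15: hill key
  position 21–22: hill key

4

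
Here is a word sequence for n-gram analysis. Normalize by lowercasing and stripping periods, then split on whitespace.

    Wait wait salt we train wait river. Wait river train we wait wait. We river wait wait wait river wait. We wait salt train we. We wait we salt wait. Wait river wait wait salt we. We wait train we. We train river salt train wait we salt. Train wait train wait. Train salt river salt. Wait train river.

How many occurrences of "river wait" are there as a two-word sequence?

Scanning the 58 overlapping bigram windows for "river wait":
  position 7–8: river wait
  position 15–16: river wait
  position 19–20: river wait
  position 32–33: river wait

4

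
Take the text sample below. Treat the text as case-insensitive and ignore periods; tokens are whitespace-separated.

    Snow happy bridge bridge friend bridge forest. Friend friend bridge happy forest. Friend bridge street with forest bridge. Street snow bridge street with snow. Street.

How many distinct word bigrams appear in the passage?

18

25 tokens → 24 bigram windows in total.
Repeated bigrams (each contributes count−1 duplicates):
  bridge street: 3
  friend bridge: 3
  forest friend: 2
  street with: 2
6 duplicate windows → 24 − 6 = 18 distinct.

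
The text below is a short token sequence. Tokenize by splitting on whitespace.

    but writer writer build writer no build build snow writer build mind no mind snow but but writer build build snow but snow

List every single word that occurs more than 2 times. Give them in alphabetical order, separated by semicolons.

build; but; snow; writer

Unigram counts meeting the condition (more than 2 times):
  build: 6
  but: 4
  snow: 4
  writer: 5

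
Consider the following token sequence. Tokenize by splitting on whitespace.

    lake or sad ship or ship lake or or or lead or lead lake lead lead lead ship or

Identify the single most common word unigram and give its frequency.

"or", 7 times

Unigram frequencies (highest first):
  or: 7
  lead: 5
  lake: 3
  ship: 3
  sad: 1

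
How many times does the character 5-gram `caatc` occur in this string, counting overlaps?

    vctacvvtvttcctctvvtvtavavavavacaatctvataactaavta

Sliding a length-5 window over the 48 characters (44 positions):
  position 31–35: caatc

1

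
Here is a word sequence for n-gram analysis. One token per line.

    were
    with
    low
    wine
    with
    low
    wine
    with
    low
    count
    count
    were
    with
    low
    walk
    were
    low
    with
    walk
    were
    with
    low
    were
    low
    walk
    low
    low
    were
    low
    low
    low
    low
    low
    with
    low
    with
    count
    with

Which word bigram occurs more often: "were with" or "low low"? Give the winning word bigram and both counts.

"were with": 3 occurrences
"low low": 5 occurrences

"low low" (5 vs 3)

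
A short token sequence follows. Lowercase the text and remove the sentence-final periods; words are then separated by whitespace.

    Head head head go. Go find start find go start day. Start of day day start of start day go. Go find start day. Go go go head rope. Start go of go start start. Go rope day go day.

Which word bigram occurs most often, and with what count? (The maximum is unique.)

Bigram frequencies (highest first):
  go go: 4
  start day: 3
  day go: 3
  head head: 2
  go find: 2
  find start: 2
  … (19 more, each ≤ 2)

"go go", 4 times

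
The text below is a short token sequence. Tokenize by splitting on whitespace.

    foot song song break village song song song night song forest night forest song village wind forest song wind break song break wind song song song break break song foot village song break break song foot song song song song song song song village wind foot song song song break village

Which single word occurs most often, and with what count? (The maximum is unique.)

"song", 25 times

Unigram frequencies (highest first):
  song: 25
  break: 8
  village: 5
  foot: 4
  wind: 4
  forest: 3
  … (1 more, each ≤ 2)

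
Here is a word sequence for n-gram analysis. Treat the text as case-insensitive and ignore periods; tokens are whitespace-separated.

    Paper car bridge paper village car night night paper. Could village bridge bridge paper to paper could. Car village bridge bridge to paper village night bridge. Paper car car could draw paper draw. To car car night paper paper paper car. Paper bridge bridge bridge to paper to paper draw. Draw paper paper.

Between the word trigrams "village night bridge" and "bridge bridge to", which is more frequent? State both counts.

"village night bridge": 1 occurrence
"bridge bridge to": 2 occurrences

"bridge bridge to" (2 vs 1)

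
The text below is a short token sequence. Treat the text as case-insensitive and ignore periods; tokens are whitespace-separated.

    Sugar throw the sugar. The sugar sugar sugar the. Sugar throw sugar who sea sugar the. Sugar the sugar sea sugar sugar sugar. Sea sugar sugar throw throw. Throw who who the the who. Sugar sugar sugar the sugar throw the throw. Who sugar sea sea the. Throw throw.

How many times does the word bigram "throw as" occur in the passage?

Scanning the 48 overlapping bigram windows for "throw as":
  (none found)

0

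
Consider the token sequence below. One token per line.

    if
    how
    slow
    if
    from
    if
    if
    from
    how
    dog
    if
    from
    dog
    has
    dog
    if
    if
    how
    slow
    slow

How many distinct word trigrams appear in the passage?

17

20 tokens → 18 trigram windows in total.
Repeated trigrams (each contributes count−1 duplicates):
  if how slow: 2
1 duplicate windows → 18 − 1 = 17 distinct.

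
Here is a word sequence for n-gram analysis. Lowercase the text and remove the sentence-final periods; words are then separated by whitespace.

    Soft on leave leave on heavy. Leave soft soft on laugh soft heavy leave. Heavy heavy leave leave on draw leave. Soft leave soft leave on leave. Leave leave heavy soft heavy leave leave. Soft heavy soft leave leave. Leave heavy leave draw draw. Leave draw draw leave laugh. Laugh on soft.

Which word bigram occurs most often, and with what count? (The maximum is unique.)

Bigram frequencies (highest first):
  leave leave: 7
  heavy leave: 5
  leave soft: 4
  leave on: 3
  soft heavy: 3
  leave heavy: 3
  … (17 more, each ≤ 3)

"leave leave", 7 times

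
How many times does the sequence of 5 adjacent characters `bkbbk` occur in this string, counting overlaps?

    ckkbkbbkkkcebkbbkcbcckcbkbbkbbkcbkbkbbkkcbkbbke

6

Sliding a length-5 window over the 47 characters (43 positions):
  position 4–8: bkbbk
  position 13–17: bkbbk
  position 24–28: bkbbk
  position 27–31: bkbbk
  position 35–39: bkbbk
  position 42–46: bkbbk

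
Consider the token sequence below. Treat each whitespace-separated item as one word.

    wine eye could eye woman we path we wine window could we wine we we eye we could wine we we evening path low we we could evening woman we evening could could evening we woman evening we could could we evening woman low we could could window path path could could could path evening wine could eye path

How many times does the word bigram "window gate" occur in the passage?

0

Scanning the 58 overlapping bigram windows for "window gate":
  (none found)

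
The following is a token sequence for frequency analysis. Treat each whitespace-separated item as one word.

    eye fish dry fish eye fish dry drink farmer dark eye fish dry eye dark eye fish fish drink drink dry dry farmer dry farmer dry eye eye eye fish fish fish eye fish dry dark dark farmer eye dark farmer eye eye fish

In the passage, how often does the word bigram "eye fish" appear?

7

Scanning the 43 overlapping bigram windows for "eye fish":
  position 1–2: eye fish
  position 5–6: eye fish
  position 11–12: eye fish
  position 16–17: eye fish
  position 29–30: eye fish
  position 33–34: eye fish
  position 43–44: eye fish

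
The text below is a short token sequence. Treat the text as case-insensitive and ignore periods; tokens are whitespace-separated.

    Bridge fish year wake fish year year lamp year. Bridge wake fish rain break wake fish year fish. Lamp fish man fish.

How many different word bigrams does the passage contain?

22 tokens → 21 bigram windows in total.
Repeated bigrams (each contributes count−1 duplicates):
  fish year: 3
  wake fish: 3
4 duplicate windows → 21 − 4 = 17 distinct.

17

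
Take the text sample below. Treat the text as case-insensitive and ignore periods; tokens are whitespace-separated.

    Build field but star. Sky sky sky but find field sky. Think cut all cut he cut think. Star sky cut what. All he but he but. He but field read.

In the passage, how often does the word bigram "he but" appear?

3

Scanning the 30 overlapping bigram windows for "he but":
  position 24–25: he but
  position 26–27: he but
  position 28–29: he but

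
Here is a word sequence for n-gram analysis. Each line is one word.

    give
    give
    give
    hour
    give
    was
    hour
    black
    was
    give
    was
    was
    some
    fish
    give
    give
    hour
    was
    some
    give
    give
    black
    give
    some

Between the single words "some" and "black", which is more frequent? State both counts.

"some": 3 occurrences
"black": 2 occurrences

"some" (3 vs 2)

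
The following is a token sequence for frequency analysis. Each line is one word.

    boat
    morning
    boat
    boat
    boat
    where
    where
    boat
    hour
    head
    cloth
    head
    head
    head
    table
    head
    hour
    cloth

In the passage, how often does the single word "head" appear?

Scanning the 18 tokens for "head":
  position 10: head
  position 12: head
  position 13: head
  position 14: head
  position 16: head

5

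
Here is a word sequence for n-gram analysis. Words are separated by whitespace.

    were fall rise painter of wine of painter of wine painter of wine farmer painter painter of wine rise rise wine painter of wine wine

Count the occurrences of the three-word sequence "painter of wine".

5

Scanning the 23 overlapping trigram windows for "painter of wine":
  position 4–6: painter of wine
  position 8–10: painter of wine
  position 11–13: painter of wine
  position 16–18: painter of wine
  position 22–24: painter of wine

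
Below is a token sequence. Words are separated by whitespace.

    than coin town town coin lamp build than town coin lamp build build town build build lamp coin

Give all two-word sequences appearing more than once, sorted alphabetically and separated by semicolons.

build build; coin lamp; lamp build; town coin

Bigram counts meeting the condition (more than once):
  build build: 2
  coin lamp: 2
  lamp build: 2
  town coin: 2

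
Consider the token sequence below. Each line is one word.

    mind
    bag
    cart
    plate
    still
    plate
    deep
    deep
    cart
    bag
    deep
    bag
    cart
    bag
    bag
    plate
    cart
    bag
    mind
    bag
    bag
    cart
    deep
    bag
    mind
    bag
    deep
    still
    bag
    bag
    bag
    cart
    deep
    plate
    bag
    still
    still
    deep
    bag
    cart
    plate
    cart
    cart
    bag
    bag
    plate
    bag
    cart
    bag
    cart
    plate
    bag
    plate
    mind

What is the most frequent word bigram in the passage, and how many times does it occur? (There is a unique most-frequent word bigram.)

Bigram frequencies (highest first):
  bag cart: 7
  cart bag: 5
  bag bag: 5
  mind bag: 3
  cart plate: 3
  deep bag: 3
  … (19 more, each ≤ 3)

"bag cart", 7 times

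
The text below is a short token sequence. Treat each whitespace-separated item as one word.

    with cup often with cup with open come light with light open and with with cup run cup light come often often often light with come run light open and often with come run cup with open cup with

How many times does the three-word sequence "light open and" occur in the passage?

Scanning the 37 overlapping trigram windows for "light open and":
  position 11–13: light open and
  position 28–30: light open and

2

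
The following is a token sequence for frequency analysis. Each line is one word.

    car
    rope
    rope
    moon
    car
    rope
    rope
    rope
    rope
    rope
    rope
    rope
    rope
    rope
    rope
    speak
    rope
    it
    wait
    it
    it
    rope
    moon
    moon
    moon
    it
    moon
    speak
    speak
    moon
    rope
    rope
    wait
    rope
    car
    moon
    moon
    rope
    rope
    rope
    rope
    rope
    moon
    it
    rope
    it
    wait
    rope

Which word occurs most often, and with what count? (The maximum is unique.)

Unigram frequencies (highest first):
  rope: 24
  moon: 9
  it: 6
  car: 3
  speak: 3
  wait: 3

"rope", 24 times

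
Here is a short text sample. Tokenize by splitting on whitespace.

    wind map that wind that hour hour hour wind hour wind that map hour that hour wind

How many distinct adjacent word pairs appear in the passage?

11

17 tokens → 16 bigram windows in total.
Repeated bigrams (each contributes count−1 duplicates):
  hour wind: 3
  hour hour: 2
  that hour: 2
  wind that: 2
5 duplicate windows → 16 − 5 = 11 distinct.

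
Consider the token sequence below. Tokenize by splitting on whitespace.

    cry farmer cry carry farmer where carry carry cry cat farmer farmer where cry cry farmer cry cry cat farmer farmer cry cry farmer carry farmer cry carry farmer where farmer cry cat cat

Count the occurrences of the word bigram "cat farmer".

Scanning the 33 overlapping bigram windows for "cat farmer":
  position 10–11: cat farmer
  position 19–20: cat farmer

2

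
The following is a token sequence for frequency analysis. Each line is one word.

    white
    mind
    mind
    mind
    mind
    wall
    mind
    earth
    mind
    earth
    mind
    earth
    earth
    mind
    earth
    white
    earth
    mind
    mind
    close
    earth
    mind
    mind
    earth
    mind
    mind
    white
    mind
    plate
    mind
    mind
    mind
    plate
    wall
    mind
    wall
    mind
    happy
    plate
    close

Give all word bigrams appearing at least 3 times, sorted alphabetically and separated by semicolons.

earth mind; mind earth; mind mind; wall mind

Bigram counts meeting the condition (at least 3 times):
  earth mind: 6
  mind earth: 5
  mind mind: 8
  wall mind: 3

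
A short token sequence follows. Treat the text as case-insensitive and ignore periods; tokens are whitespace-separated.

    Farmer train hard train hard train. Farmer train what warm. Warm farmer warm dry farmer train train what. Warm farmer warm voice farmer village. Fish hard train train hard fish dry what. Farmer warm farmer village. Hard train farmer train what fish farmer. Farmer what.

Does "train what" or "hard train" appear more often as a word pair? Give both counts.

"train what": 3 occurrences
"hard train": 4 occurrences

"hard train" (4 vs 3)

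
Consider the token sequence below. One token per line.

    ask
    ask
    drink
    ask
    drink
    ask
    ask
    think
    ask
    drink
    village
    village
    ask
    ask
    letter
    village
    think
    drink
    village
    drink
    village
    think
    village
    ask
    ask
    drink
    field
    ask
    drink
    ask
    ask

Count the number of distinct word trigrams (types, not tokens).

24

31 tokens → 29 trigram windows in total.
Repeated trigrams (each contributes count−1 duplicates):
  ask drink ask: 3
  ask ask drink: 2
  drink ask ask: 2
  village ask ask: 2
5 duplicate windows → 29 − 5 = 24 distinct.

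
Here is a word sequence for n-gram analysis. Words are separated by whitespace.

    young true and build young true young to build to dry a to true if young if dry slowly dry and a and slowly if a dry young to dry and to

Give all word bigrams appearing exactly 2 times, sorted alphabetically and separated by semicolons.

dry and; to dry; young to; young true

Bigram counts meeting the condition (exactly 2 times):
  dry and: 2
  to dry: 2
  young to: 2
  young true: 2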